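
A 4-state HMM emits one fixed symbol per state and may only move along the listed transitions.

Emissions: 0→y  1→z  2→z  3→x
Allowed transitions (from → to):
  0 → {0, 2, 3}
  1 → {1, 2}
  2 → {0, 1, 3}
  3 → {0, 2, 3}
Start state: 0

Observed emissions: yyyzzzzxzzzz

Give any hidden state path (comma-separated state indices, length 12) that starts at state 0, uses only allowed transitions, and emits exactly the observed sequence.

  t0 'y' -> {0}, take 0 (start)
  t1 'y' -> {0}, take 0 (0->0 ok)
  t2 'y' -> {0}, take 0 (0->0 ok)
  t3 'z' -> {1,2}, take 2 (0->2 ok)
  t4 'z' -> {1,2}, take 1 (2->1 ok)
  t5 'z' -> {1,2}, take 1 (1->1 ok)
  t6 'z' -> {1,2}, take 2 (1->2 ok)
  t7 'x' -> {3}, take 3 (2->3 ok)
  t8 'z' -> {1,2}, take 2 (3->2 ok)
  t9 'z' -> {1,2}, take 1 (2->1 ok)
  t10 'z' -> {1,2}, take 1 (1->1 ok)
  t11 'z' -> {1,2}, take 2 (1->2 ok)

0,0,0,2,1,1,2,3,2,1,1,2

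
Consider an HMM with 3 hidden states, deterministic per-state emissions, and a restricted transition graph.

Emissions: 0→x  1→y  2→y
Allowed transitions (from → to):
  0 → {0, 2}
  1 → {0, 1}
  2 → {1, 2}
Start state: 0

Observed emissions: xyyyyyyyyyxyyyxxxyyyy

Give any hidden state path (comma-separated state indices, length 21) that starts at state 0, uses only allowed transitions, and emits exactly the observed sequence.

0,2,2,2,2,2,2,1,1,1,0,2,1,1,0,0,0,2,1,1,1

  [0] x  {0}  => 0  start
  [1] y  {1,2}  => 2  0->2 ok
  [2] y  {1,2}  => 2  2->2 ok
  [3] y  {1,2}  => 2  2->2 ok
  [4] y  {1,2}  => 2  2->2 ok
  [5] y  {1,2}  => 2  2->2 ok
  [6] y  {1,2}  => 2  2->2 ok
  [7] y  {1,2}  => 1  2->1 ok
  [8] y  {1,2}  => 1  1->1 ok
  [9] y  {1,2}  => 1  1->1 ok
  [10] x  {0}  => 0  1->0 ok
  [11] y  {1,2}  => 2  0->2 ok
  [12] y  {1,2}  => 1  2->1 ok
  [13] y  {1,2}  => 1  1->1 ok
  [14] x  {0}  => 0  1->0 ok
  [15] x  {0}  => 0  0->0 ok
  [16] x  {0}  => 0  0->0 ok
  [17] y  {1,2}  => 2  0->2 ok
  [18] y  {1,2}  => 1  2->1 ok
  [19] y  {1,2}  => 1  1->1 ok
  [20] y  {1,2}  => 1  1->1 ok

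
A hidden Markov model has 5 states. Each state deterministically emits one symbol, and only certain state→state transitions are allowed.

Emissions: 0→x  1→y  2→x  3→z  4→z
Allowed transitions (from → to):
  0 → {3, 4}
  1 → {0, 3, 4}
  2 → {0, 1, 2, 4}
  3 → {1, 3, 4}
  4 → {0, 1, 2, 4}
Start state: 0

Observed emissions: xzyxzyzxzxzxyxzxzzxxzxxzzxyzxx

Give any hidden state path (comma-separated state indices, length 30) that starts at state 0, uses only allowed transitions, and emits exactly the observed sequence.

0,4,1,0,4,1,4,0,4,0,4,2,1,0,4,0,4,4,2,0,4,2,0,3,4,2,1,4,2,0

  pos 0: x in {0,2}, choose 0; start
  pos 1: z in {3,4}, choose 4; 0->4 ok
  pos 2: y in {1}, choose 1; 4->1 ok
  pos 3: x in {0,2}, choose 0; 1->0 ok
  pos 4: z in {3,4}, choose 4; 0->4 ok
  pos 5: y in {1}, choose 1; 4->1 ok
  pos 6: z in {3,4}, choose 4; 1->4 ok
  pos 7: x in {0,2}, choose 0; 4->0 ok
  pos 8: z in {3,4}, choose 4; 0->4 ok
  pos 9: x in {0,2}, choose 0; 4->0 ok
  pos 10: z in {3,4}, choose 4; 0->4 ok
  pos 11: x in {0,2}, choose 2; 4->2 ok
  pos 12: y in {1}, choose 1; 2->1 ok
  pos 13: x in {0,2}, choose 0; 1->0 ok
  pos 14: z in {3,4}, choose 4; 0->4 ok
  pos 15: x in {0,2}, choose 0; 4->0 ok
  pos 16: z in {3,4}, choose 4; 0->4 ok
  pos 17: z in {3,4}, choose 4; 4->4 ok
  pos 18: x in {0,2}, choose 2; 4->2 ok
  pos 19: x in {0,2}, choose 0; 2->0 ok
  pos 20: z in {3,4}, choose 4; 0->4 ok
  pos 21: x in {0,2}, choose 2; 4->2 ok
  pos 22: x in {0,2}, choose 0; 2->0 ok
  pos 23: z in {3,4}, choose 3; 0->3 ok
  pos 24: z in {3,4}, choose 4; 3->4 ok
  pos 25: x in {0,2}, choose 2; 4->2 ok
  pos 26: y in {1}, choose 1; 2->1 ok
  pos 27: z in {3,4}, choose 4; 1->4 ok
  pos 28: x in {0,2}, choose 2; 4->2 ok
  pos 29: x in {0,2}, choose 0; 2->0 ok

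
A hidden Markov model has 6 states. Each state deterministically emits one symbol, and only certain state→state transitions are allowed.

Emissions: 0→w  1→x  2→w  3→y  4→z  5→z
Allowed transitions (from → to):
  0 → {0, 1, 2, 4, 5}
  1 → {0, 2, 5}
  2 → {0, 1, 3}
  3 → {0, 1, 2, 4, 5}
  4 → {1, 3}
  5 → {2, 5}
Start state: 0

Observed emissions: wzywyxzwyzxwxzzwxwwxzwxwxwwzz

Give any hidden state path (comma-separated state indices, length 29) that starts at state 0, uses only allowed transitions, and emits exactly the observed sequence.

  pos 0: w in {0,2}, choose 0; start
  pos 1: z in {4,5}, choose 4; 0->4 ok
  pos 2: y in {3}, choose 3; 4->3 ok
  pos 3: w in {0,2}, choose 2; 3->2 ok
  pos 4: y in {3}, choose 3; 2->3 ok
  pos 5: x in {1}, choose 1; 3->1 ok
  pos 6: z in {4,5}, choose 5; 1->5 ok
  pos 7: w in {0,2}, choose 2; 5->2 ok
  pos 8: y in {3}, choose 3; 2->3 ok
  pos 9: z in {4,5}, choose 4; 3->4 ok
  pos 10: x in {1}, choose 1; 4->1 ok
  pos 11: w in {0,2}, choose 0; 1->0 ok
  pos 12: x in {1}, choose 1; 0->1 ok
  pos 13: z in {4,5}, choose 5; 1->5 ok
  pos 14: z in {4,5}, choose 5; 5->5 ok
  pos 15: w in {0,2}, choose 2; 5->2 ok
  pos 16: x in {1}, choose 1; 2->1 ok
  pos 17: w in {0,2}, choose 2; 1->2 ok
  pos 18: w in {0,2}, choose 0; 2->0 ok
  pos 19: x in {1}, choose 1; 0->1 ok
  pos 20: z in {4,5}, choose 5; 1->5 ok
  pos 21: w in {0,2}, choose 2; 5->2 ok
  pos 22: x in {1}, choose 1; 2->1 ok
  pos 23: w in {0,2}, choose 2; 1->2 ok
  pos 24: x in {1}, choose 1; 2->1 ok
  pos 25: w in {0,2}, choose 0; 1->0 ok
  pos 26: w in {0,2}, choose 0; 0->0 ok
  pos 27: z in {4,5}, choose 5; 0->5 ok
  pos 28: z in {4,5}, choose 5; 5->5 ok

0,4,3,2,3,1,5,2,3,4,1,0,1,5,5,2,1,2,0,1,5,2,1,2,1,0,0,5,5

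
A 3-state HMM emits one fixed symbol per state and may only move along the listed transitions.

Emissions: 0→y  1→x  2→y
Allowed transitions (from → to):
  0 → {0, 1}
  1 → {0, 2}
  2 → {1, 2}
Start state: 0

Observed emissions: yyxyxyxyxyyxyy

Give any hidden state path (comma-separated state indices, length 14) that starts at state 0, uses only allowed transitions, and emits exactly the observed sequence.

0,0,1,0,1,0,1,2,1,2,2,1,0,0

  pos 0: y in {0,2}, choose 0; start
  pos 1: y in {0,2}, choose 0; 0->0 ok
  pos 2: x in {1}, choose 1; 0->1 ok
  pos 3: y in {0,2}, choose 0; 1->0 ok
  pos 4: x in {1}, choose 1; 0->1 ok
  pos 5: y in {0,2}, choose 0; 1->0 ok
  pos 6: x in {1}, choose 1; 0->1 ok
  pos 7: y in {0,2}, choose 2; 1->2 ok
  pos 8: x in {1}, choose 1; 2->1 ok
  pos 9: y in {0,2}, choose 2; 1->2 ok
  pos 10: y in {0,2}, choose 2; 2->2 ok
  pos 11: x in {1}, choose 1; 2->1 ok
  pos 12: y in {0,2}, choose 0; 1->0 ok
  pos 13: y in {0,2}, choose 0; 0->0 ok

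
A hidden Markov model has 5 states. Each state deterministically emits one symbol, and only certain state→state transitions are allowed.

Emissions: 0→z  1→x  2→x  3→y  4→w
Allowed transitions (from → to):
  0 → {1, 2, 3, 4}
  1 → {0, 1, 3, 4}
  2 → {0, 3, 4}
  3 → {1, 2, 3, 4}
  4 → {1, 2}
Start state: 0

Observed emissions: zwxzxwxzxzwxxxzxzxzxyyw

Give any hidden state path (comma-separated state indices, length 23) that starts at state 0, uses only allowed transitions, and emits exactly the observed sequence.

  0: obs=z cand={0} pick 0 [start]
  1: obs=w cand={4} pick 4 [0->4 ok]
  2: obs=x cand={1,2} pick 2 [4->2 ok]
  3: obs=z cand={0} pick 0 [2->0 ok]
  4: obs=x cand={1,2} pick 1 [0->1 ok]
  5: obs=w cand={4} pick 4 [1->4 ok]
  6: obs=x cand={1,2} pick 2 [4->2 ok]
  7: obs=z cand={0} pick 0 [2->0 ok]
  8: obs=x cand={1,2} pick 1 [0->1 ok]
  9: obs=z cand={0} pick 0 [1->0 ok]
  10: obs=w cand={4} pick 4 [0->4 ok]
  11: obs=x cand={1,2} pick 1 [4->1 ok]
  12: obs=x cand={1,2} pick 1 [1->1 ok]
  13: obs=x cand={1,2} pick 1 [1->1 ok]
  14: obs=z cand={0} pick 0 [1->0 ok]
  15: obs=x cand={1,2} pick 2 [0->2 ok]
  16: obs=z cand={0} pick 0 [2->0 ok]
  17: obs=x cand={1,2} pick 2 [0->2 ok]
  18: obs=z cand={0} pick 0 [2->0 ok]
  19: obs=x cand={1,2} pick 2 [0->2 ok]
  20: obs=y cand={3} pick 3 [2->3 ok]
  21: obs=y cand={3} pick 3 [3->3 ok]
  22: obs=w cand={4} pick 4 [3->4 ok]

0,4,2,0,1,4,2,0,1,0,4,1,1,1,0,2,0,2,0,2,3,3,4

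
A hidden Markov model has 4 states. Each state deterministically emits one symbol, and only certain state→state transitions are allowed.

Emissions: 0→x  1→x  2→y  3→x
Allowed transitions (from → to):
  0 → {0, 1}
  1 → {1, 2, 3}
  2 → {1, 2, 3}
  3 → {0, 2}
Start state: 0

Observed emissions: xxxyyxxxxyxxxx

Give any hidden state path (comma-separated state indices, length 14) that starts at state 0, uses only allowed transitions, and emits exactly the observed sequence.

0,0,1,2,2,3,0,0,1,2,3,0,1,1

  t0 'x' -> {0,1,3}, take 0 (start)
  t1 'x' -> {0,1,3}, take 0 (0->0 ok)
  t2 'x' -> {0,1,3}, take 1 (0->1 ok)
  t3 'y' -> {2}, take 2 (1->2 ok)
  t4 'y' -> {2}, take 2 (2->2 ok)
  t5 'x' -> {0,1,3}, take 3 (2->3 ok)
  t6 'x' -> {0,1,3}, take 0 (3->0 ok)
  t7 'x' -> {0,1,3}, take 0 (0->0 ok)
  t8 'x' -> {0,1,3}, take 1 (0->1 ok)
  t9 'y' -> {2}, take 2 (1->2 ok)
  t10 'x' -> {0,1,3}, take 3 (2->3 ok)
  t11 'x' -> {0,1,3}, take 0 (3->0 ok)
  t12 'x' -> {0,1,3}, take 1 (0->1 ok)
  t13 'x' -> {0,1,3}, take 1 (1->1 ok)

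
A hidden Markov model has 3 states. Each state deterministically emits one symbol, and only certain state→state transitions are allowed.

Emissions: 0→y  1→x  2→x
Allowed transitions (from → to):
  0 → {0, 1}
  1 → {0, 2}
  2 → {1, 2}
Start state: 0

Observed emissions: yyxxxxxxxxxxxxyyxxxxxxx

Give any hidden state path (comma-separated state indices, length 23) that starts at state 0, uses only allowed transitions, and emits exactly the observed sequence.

  [0] y  {0}  => 0  start
  [1] y  {0}  => 0  0->0 ok
  [2] x  {1,2}  => 1  0->1 ok
  [3] x  {1,2}  => 2  1->2 ok
  [4] x  {1,2}  => 1  2->1 ok
  [5] x  {1,2}  => 2  1->2 ok
  [6] x  {1,2}  => 2  2->2 ok
  [7] x  {1,2}  => 1  2->1 ok
  [8] x  {1,2}  => 2  1->2 ok
  [9] x  {1,2}  => 1  2->1 ok
  [10] x  {1,2}  => 2  1->2 ok
  [11] x  {1,2}  => 1  2->1 ok
  [12] x  {1,2}  => 2  1->2 ok
  [13] x  {1,2}  => 1  2->1 ok
  [14] y  {0}  => 0  1->0 ok
  [15] y  {0}  => 0  0->0 ok
  [16] x  {1,2}  => 1  0->1 ok
  [17] x  {1,2}  => 2  1->2 ok
  [18] x  {1,2}  => 1  2->1 ok
  [19] x  {1,2}  => 2  1->2 ok
  [20] x  {1,2}  => 2  2->2 ok
  [21] x  {1,2}  => 2  2->2 ok
  [22] x  {1,2}  => 1  2->1 ok

0,0,1,2,1,2,2,1,2,1,2,1,2,1,0,0,1,2,1,2,2,2,1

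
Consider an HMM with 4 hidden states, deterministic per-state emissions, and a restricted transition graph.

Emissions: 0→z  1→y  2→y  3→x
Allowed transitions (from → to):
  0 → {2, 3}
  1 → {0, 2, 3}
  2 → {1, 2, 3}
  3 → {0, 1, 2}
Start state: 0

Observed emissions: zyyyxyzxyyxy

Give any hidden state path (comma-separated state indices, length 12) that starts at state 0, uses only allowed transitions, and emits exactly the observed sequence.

0,2,2,2,3,1,0,3,2,1,3,2

  [0] z  {0}  => 0  start
  [1] y  {1,2}  => 2  0->2 ok
  [2] y  {1,2}  => 2  2->2 ok
  [3] y  {1,2}  => 2  2->2 ok
  [4] x  {3}  => 3  2->3 ok
  [5] y  {1,2}  => 1  3->1 ok
  [6] z  {0}  => 0  1->0 ok
  [7] x  {3}  => 3  0->3 ok
  [8] y  {1,2}  => 2  3->2 ok
  [9] y  {1,2}  => 1  2->1 ok
  [10] x  {3}  => 3  1->3 ok
  [11] y  {1,2}  => 2  3->2 ok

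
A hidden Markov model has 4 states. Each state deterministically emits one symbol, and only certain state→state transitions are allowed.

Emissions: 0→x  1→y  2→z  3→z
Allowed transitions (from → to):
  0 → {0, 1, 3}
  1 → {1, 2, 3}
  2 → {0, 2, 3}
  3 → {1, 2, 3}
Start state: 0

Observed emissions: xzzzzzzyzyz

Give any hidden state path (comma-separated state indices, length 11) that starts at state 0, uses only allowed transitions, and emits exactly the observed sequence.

  [0] x  {0}  => 0  start
  [1] z  {2,3}  => 3  0->3 ok
  [2] z  {2,3}  => 2  3->2 ok
  [3] z  {2,3}  => 3  2->3 ok
  [4] z  {2,3}  => 2  3->2 ok
  [5] z  {2,3}  => 2  2->2 ok
  [6] z  {2,3}  => 3  2->3 ok
  [7] y  {1}  => 1  3->1 ok
  [8] z  {2,3}  => 3  1->3 ok
  [9] y  {1}  => 1  3->1 ok
  [10] z  {2,3}  => 2  1->2 ok

0,3,2,3,2,2,3,1,3,1,2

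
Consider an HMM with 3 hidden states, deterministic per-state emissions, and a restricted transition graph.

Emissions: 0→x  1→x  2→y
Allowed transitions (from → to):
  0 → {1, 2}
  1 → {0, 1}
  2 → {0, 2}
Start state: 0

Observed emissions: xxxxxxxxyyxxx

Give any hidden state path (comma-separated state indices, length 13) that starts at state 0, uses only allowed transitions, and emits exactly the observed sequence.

0,1,1,0,1,0,1,0,2,2,0,1,0

  0: obs=x cand={0,1} pick 0 [start]
  1: obs=x cand={0,1} pick 1 [0->1 ok]
  2: obs=x cand={0,1} pick 1 [1->1 ok]
  3: obs=x cand={0,1} pick 0 [1->0 ok]
  4: obs=x cand={0,1} pick 1 [0->1 ok]
  5: obs=x cand={0,1} pick 0 [1->0 ok]
  6: obs=x cand={0,1} pick 1 [0->1 ok]
  7: obs=x cand={0,1} pick 0 [1->0 ok]
  8: obs=y cand={2} pick 2 [0->2 ok]
  9: obs=y cand={2} pick 2 [2->2 ok]
  10: obs=x cand={0,1} pick 0 [2->0 ok]
  11: obs=x cand={0,1} pick 1 [0->1 ok]
  12: obs=x cand={0,1} pick 0 [1->0 ok]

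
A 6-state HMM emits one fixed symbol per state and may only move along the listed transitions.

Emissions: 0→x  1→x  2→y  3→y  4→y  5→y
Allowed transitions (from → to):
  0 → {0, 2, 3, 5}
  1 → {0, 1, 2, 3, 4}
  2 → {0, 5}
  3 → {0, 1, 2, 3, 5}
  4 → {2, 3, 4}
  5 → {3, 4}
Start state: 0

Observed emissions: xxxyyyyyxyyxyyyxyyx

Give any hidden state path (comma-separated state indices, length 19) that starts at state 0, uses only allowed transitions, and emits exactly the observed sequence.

0,0,0,3,5,4,4,2,0,3,2,0,3,3,3,0,3,2,0

  0: obs=x cand={0,1} pick 0 [start]
  1: obs=x cand={0,1} pick 0 [0->0 ok]
  2: obs=x cand={0,1} pick 0 [0->0 ok]
  3: obs=y cand={2,3,4,5} pick 3 [0->3 ok]
  4: obs=y cand={2,3,4,5} pick 5 [3->5 ok]
  5: obs=y cand={2,3,4,5} pick 4 [5->4 ok]
  6: obs=y cand={2,3,4,5} pick 4 [4->4 ok]
  7: obs=y cand={2,3,4,5} pick 2 [4->2 ok]
  8: obs=x cand={0,1} pick 0 [2->0 ok]
  9: obs=y cand={2,3,4,5} pick 3 [0->3 ok]
  10: obs=y cand={2,3,4,5} pick 2 [3->2 ok]
  11: obs=x cand={0,1} pick 0 [2->0 ok]
  12: obs=y cand={2,3,4,5} pick 3 [0->3 ok]
  13: obs=y cand={2,3,4,5} pick 3 [3->3 ok]
  14: obs=y cand={2,3,4,5} pick 3 [3->3 ok]
  15: obs=x cand={0,1} pick 0 [3->0 ok]
  16: obs=y cand={2,3,4,5} pick 3 [0->3 ok]
  17: obs=y cand={2,3,4,5} pick 2 [3->2 ok]
  18: obs=x cand={0,1} pick 0 [2->0 ok]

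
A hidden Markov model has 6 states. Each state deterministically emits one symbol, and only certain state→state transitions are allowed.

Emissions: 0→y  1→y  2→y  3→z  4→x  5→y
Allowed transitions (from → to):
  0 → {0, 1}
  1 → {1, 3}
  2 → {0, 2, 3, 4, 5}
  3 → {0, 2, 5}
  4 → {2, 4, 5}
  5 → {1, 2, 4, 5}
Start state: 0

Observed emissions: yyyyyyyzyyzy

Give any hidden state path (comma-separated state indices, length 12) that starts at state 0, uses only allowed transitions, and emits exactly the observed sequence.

0,0,0,0,1,1,1,3,0,1,3,2

  t0 'y' -> {0,1,2,5}, take 0 (start)
  t1 'y' -> {0,1,2,5}, take 0 (0->0 ok)
  t2 'y' -> {0,1,2,5}, take 0 (0->0 ok)
  t3 'y' -> {0,1,2,5}, take 0 (0->0 ok)
  t4 'y' -> {0,1,2,5}, take 1 (0->1 ok)
  t5 'y' -> {0,1,2,5}, take 1 (1->1 ok)
  t6 'y' -> {0,1,2,5}, take 1 (1->1 ok)
  t7 'z' -> {3}, take 3 (1->3 ok)
  t8 'y' -> {0,1,2,5}, take 0 (3->0 ok)
  t9 'y' -> {0,1,2,5}, take 1 (0->1 ok)
  t10 'z' -> {3}, take 3 (1->3 ok)
  t11 'y' -> {0,1,2,5}, take 2 (3->2 ok)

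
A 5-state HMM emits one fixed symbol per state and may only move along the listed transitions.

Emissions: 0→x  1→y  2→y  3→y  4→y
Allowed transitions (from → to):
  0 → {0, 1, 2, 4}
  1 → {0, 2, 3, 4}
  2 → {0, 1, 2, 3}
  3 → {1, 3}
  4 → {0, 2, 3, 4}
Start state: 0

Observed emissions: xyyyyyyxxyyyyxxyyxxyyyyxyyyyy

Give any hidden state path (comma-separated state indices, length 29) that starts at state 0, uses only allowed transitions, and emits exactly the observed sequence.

0,1,2,1,4,3,1,0,0,4,4,3,1,0,0,1,4,0,0,2,3,3,1,0,4,3,1,3,3

  [0] x  {0}  => 0  start
  [1] y  {1,2,3,4}  => 1  0->1 ok
  [2] y  {1,2,3,4}  => 2  1->2 ok
  [3] y  {1,2,3,4}  => 1  2->1 ok
  [4] y  {1,2,3,4}  => 4  1->4 ok
  [5] y  {1,2,3,4}  => 3  4->3 ok
  [6] y  {1,2,3,4}  => 1  3->1 ok
  [7] x  {0}  => 0  1->0 ok
  [8] x  {0}  => 0  0->0 ok
  [9] y  {1,2,3,4}  => 4  0->4 ok
  [10] y  {1,2,3,4}  => 4  4->4 ok
  [11] y  {1,2,3,4}  => 3  4->3 ok
  [12] y  {1,2,3,4}  => 1  3->1 ok
  [13] x  {0}  => 0  1->0 ok
  [14] x  {0}  => 0  0->0 ok
  [15] y  {1,2,3,4}  => 1  0->1 ok
  [16] y  {1,2,3,4}  => 4  1->4 ok
  [17] x  {0}  => 0  4->0 ok
  [18] x  {0}  => 0  0->0 ok
  [19] y  {1,2,3,4}  => 2  0->2 ok
  [20] y  {1,2,3,4}  => 3  2->3 ok
  [21] y  {1,2,3,4}  => 3  3->3 ok
  [22] y  {1,2,3,4}  => 1  3->1 ok
  [23] x  {0}  => 0  1->0 ok
  [24] y  {1,2,3,4}  => 4  0->4 ok
  [25] y  {1,2,3,4}  => 3  4->3 ok
  [26] y  {1,2,3,4}  => 1  3->1 ok
  [27] y  {1,2,3,4}  => 3  1->3 ok
  [28] y  {1,2,3,4}  => 3  3->3 ok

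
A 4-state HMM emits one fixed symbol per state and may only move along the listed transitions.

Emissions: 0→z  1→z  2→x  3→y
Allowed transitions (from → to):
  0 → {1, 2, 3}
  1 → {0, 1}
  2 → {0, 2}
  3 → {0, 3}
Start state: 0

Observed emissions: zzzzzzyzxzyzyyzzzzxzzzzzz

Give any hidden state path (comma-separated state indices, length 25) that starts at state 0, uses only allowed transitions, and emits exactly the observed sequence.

  [0] z  {0,1}  => 0  start
  [1] z  {0,1}  => 1  0->1 ok
  [2] z  {0,1}  => 1  1->1 ok
  [3] z  {0,1}  => 1  1->1 ok
  [4] z  {0,1}  => 1  1->1 ok
  [5] z  {0,1}  => 0  1->0 ok
  [6] y  {3}  => 3  0->3 ok
  [7] z  {0,1}  => 0  3->0 ok
  [8] x  {2}  => 2  0->2 ok
  [9] z  {0,1}  => 0  2->0 ok
  [10] y  {3}  => 3  0->3 ok
  [11] z  {0,1}  => 0  3->0 ok
  [12] y  {3}  => 3  0->3 ok
  [13] y  {3}  => 3  3->3 ok
  [14] z  {0,1}  => 0  3->0 ok
  [15] z  {0,1}  => 1  0->1 ok
  [16] z  {0,1}  => 1  1->1 ok
  [17] z  {0,1}  => 0  1->0 ok
  [18] x  {2}  => 2  0->2 ok
  [19] z  {0,1}  => 0  2->0 ok
  [20] z  {0,1}  => 1  0->1 ok
  [21] z  {0,1}  => 1  1->1 ok
  [22] z  {0,1}  => 1  1->1 ok
  [23] z  {0,1}  => 0  1->0 ok
  [24] z  {0,1}  => 1  0->1 ok

0,1,1,1,1,0,3,0,2,0,3,0,3,3,0,1,1,0,2,0,1,1,1,0,1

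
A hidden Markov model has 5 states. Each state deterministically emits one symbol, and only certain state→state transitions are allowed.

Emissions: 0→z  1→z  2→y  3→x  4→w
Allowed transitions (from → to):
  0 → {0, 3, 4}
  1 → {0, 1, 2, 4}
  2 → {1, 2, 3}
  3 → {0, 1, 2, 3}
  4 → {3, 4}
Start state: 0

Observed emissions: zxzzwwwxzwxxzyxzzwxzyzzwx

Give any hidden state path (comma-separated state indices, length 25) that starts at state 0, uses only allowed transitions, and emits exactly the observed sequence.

0,3,1,1,4,4,4,3,0,4,3,3,1,2,3,1,1,4,3,1,2,1,0,4,3

  0: obs=z cand={0,1} pick 0 [start]
  1: obs=x cand={3} pick 3 [0->3 ok]
  2: obs=z cand={0,1} pick 1 [3->1 ok]
  3: obs=z cand={0,1} pick 1 [1->1 ok]
  4: obs=w cand={4} pick 4 [1->4 ok]
  5: obs=w cand={4} pick 4 [4->4 ok]
  6: obs=w cand={4} pick 4 [4->4 ok]
  7: obs=x cand={3} pick 3 [4->3 ok]
  8: obs=z cand={0,1} pick 0 [3->0 ok]
  9: obs=w cand={4} pick 4 [0->4 ok]
  10: obs=x cand={3} pick 3 [4->3 ok]
  11: obs=x cand={3} pick 3 [3->3 ok]
  12: obs=z cand={0,1} pick 1 [3->1 ok]
  13: obs=y cand={2} pick 2 [1->2 ok]
  14: obs=x cand={3} pick 3 [2->3 ok]
  15: obs=z cand={0,1} pick 1 [3->1 ok]
  16: obs=z cand={0,1} pick 1 [1->1 ok]
  17: obs=w cand={4} pick 4 [1->4 ok]
  18: obs=x cand={3} pick 3 [4->3 ok]
  19: obs=z cand={0,1} pick 1 [3->1 ok]
  20: obs=y cand={2} pick 2 [1->2 ok]
  21: obs=z cand={0,1} pick 1 [2->1 ok]
  22: obs=z cand={0,1} pick 0 [1->0 ok]
  23: obs=w cand={4} pick 4 [0->4 ok]
  24: obs=x cand={3} pick 3 [4->3 ok]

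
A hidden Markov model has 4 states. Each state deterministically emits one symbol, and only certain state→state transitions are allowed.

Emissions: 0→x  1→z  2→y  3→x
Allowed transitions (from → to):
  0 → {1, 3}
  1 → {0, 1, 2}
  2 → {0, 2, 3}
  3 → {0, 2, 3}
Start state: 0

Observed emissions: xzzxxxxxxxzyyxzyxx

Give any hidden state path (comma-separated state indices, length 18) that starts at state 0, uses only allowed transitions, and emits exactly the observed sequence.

0,1,1,0,3,3,0,3,3,0,1,2,2,0,1,2,3,0

  [0] x  {0,3}  => 0  start
  [1] z  {1}  => 1  0->1 ok
  [2] z  {1}  => 1  1->1 ok
  [3] x  {0,3}  => 0  1->0 ok
  [4] x  {0,3}  => 3  0->3 ok
  [5] x  {0,3}  => 3  3->3 ok
  [6] x  {0,3}  => 0  3->0 ok
  [7] x  {0,3}  => 3  0->3 ok
  [8] x  {0,3}  => 3  3->3 ok
  [9] x  {0,3}  => 0  3->0 ok
  [10] z  {1}  => 1  0->1 ok
  [11] y  {2}  => 2  1->2 ok
  [12] y  {2}  => 2  2->2 ok
  [13] x  {0,3}  => 0  2->0 ok
  [14] z  {1}  => 1  0->1 ok
  [15] y  {2}  => 2  1->2 ok
  [16] x  {0,3}  => 3  2->3 ok
  [17] x  {0,3}  => 0  3->0 ok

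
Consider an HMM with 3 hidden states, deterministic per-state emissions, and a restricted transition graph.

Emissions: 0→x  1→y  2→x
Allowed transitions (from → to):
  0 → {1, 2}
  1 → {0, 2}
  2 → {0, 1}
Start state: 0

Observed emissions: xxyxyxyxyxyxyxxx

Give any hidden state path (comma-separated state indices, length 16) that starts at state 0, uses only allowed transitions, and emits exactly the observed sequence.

0,2,1,0,1,0,1,2,1,2,1,0,1,0,2,0

  t0 'x' -> {0,2}, take 0 (start)
  t1 'x' -> {0,2}, take 2 (0->2 ok)
  t2 'y' -> {1}, take 1 (2->1 ok)
  t3 'x' -> {0,2}, take 0 (1->0 ok)
  t4 'y' -> {1}, take 1 (0->1 ok)
  t5 'x' -> {0,2}, take 0 (1->0 ok)
  t6 'y' -> {1}, take 1 (0->1 ok)
  t7 'x' -> {0,2}, take 2 (1->2 ok)
  t8 'y' -> {1}, take 1 (2->1 ok)
  t9 'x' -> {0,2}, take 2 (1->2 ok)
  t10 'y' -> {1}, take 1 (2->1 ok)
  t11 'x' -> {0,2}, take 0 (1->0 ok)
  t12 'y' -> {1}, take 1 (0->1 ok)
  t13 'x' -> {0,2}, take 0 (1->0 ok)
  t14 'x' -> {0,2}, take 2 (0->2 ok)
  t15 'x' -> {0,2}, take 0 (2->0 ok)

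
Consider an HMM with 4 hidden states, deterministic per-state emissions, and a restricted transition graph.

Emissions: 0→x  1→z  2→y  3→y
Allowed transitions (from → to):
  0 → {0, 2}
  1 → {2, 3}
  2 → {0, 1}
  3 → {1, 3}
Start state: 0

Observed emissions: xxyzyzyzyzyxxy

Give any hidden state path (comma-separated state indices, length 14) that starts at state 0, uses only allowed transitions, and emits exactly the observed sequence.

  pos 0: x in {0}, choose 0; start
  pos 1: x in {0}, choose 0; 0->0 ok
  pos 2: y in {2,3}, choose 2; 0->2 ok
  pos 3: z in {1}, choose 1; 2->1 ok
  pos 4: y in {2,3}, choose 3; 1->3 ok
  pos 5: z in {1}, choose 1; 3->1 ok
  pos 6: y in {2,3}, choose 3; 1->3 ok
  pos 7: z in {1}, choose 1; 3->1 ok
  pos 8: y in {2,3}, choose 3; 1->3 ok
  pos 9: z in {1}, choose 1; 3->1 ok
  pos 10: y in {2,3}, choose 2; 1->2 ok
  pos 11: x in {0}, choose 0; 2->0 ok
  pos 12: x in {0}, choose 0; 0->0 ok
  pos 13: y in {2,3}, choose 2; 0->2 ok

0,0,2,1,3,1,3,1,3,1,2,0,0,2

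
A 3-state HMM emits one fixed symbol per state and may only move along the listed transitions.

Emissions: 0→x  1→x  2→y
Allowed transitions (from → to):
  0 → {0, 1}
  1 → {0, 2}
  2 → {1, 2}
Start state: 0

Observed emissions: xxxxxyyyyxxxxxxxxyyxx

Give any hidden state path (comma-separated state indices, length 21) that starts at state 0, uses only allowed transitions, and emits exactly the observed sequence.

  pos 0: x in {0,1}, choose 0; start
  pos 1: x in {0,1}, choose 0; 0->0 ok
  pos 2: x in {0,1}, choose 0; 0->0 ok
  pos 3: x in {0,1}, choose 0; 0->0 ok
  pos 4: x in {0,1}, choose 1; 0->1 ok
  pos 5: y in {2}, choose 2; 1->2 ok
  pos 6: y in {2}, choose 2; 2->2 ok
  pos 7: y in {2}, choose 2; 2->2 ok
  pos 8: y in {2}, choose 2; 2->2 ok
  pos 9: x in {0,1}, choose 1; 2->1 ok
  pos 10: x in {0,1}, choose 0; 1->0 ok
  pos 11: x in {0,1}, choose 1; 0->1 ok
  pos 12: x in {0,1}, choose 0; 1->0 ok
  pos 13: x in {0,1}, choose 0; 0->0 ok
  pos 14: x in {0,1}, choose 1; 0->1 ok
  pos 15: x in {0,1}, choose 0; 1->0 ok
  pos 16: x in {0,1}, choose 1; 0->1 ok
  pos 17: y in {2}, choose 2; 1->2 ok
  pos 18: y in {2}, choose 2; 2->2 ok
  pos 19: x in {0,1}, choose 1; 2->1 ok
  pos 20: x in {0,1}, choose 0; 1->0 ok

0,0,0,0,1,2,2,2,2,1,0,1,0,0,1,0,1,2,2,1,0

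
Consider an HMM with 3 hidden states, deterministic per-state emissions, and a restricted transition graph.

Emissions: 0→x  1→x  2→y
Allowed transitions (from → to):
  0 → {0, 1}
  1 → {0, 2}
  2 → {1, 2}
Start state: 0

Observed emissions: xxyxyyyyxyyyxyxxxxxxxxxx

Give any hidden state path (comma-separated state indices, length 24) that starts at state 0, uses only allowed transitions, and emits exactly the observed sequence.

  0: obs=x cand={0,1} pick 0 [start]
  1: obs=x cand={0,1} pick 1 [0->1 ok]
  2: obs=y cand={2} pick 2 [1->2 ok]
  3: obs=x cand={0,1} pick 1 [2->1 ok]
  4: obs=y cand={2} pick 2 [1->2 ok]
  5: obs=y cand={2} pick 2 [2->2 ok]
  6: obs=y cand={2} pick 2 [2->2 ok]
  7: obs=y cand={2} pick 2 [2->2 ok]
  8: obs=x cand={0,1} pick 1 [2->1 ok]
  9: obs=y cand={2} pick 2 [1->2 ok]
  10: obs=y cand={2} pick 2 [2->2 ok]
  11: obs=y cand={2} pick 2 [2->2 ok]
  12: obs=x cand={0,1} pick 1 [2->1 ok]
  13: obs=y cand={2} pick 2 [1->2 ok]
  14: obs=x cand={0,1} pick 1 [2->1 ok]
  15: obs=x cand={0,1} pick 0 [1->0 ok]
  16: obs=x cand={0,1} pick 0 [0->0 ok]
  17: obs=x cand={0,1} pick 0 [0->0 ok]
  18: obs=x cand={0,1} pick 0 [0->0 ok]
  19: obs=x cand={0,1} pick 1 [0->1 ok]
  20: obs=x cand={0,1} pick 0 [1->0 ok]
  21: obs=x cand={0,1} pick 0 [0->0 ok]
  22: obs=x cand={0,1} pick 0 [0->0 ok]
  23: obs=x cand={0,1} pick 1 [0->1 ok]

0,1,2,1,2,2,2,2,1,2,2,2,1,2,1,0,0,0,0,1,0,0,0,1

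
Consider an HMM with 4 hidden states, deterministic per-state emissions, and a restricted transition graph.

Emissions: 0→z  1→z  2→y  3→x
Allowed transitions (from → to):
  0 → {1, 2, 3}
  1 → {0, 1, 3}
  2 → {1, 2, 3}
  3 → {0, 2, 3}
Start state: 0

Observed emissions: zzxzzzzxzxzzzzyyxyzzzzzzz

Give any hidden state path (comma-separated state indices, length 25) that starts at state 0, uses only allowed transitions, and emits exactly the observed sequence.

0,1,3,0,1,1,0,3,0,3,0,1,1,0,2,2,3,2,1,1,0,1,1,0,1

  [0] z  {0,1}  => 0  start
  [1] z  {0,1}  => 1  0->1 ok
  [2] x  {3}  => 3  1->3 ok
  [3] z  {0,1}  => 0  3->0 ok
  [4] z  {0,1}  => 1  0->1 ok
  [5] z  {0,1}  => 1  1->1 ok
  [6] z  {0,1}  => 0  1->0 ok
  [7] x  {3}  => 3  0->3 ok
  [8] z  {0,1}  => 0  3->0 ok
  [9] x  {3}  => 3  0->3 ok
  [10] z  {0,1}  => 0  3->0 ok
  [11] z  {0,1}  => 1  0->1 ok
  [12] z  {0,1}  => 1  1->1 ok
  [13] z  {0,1}  => 0  1->0 ok
  [14] y  {2}  => 2  0->2 ok
  [15] y  {2}  => 2  2->2 ok
  [16] x  {3}  => 3  2->3 ok
  [17] y  {2}  => 2  3->2 ok
  [18] z  {0,1}  => 1  2->1 ok
  [19] z  {0,1}  => 1  1->1 ok
  [20] z  {0,1}  => 0  1->0 ok
  [21] z  {0,1}  => 1  0->1 ok
  [22] z  {0,1}  => 1  1->1 ok
  [23] z  {0,1}  => 0  1->0 ok
  [24] z  {0,1}  => 1  0->1 ok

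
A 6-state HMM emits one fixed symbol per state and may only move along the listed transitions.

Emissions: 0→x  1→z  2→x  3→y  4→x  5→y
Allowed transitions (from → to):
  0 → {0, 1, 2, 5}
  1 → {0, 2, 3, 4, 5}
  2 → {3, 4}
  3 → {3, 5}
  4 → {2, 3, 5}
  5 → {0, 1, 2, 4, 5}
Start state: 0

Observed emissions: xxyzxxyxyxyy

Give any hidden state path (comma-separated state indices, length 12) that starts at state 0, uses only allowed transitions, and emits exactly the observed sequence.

  pos 0: x in {0,2,4}, choose 0; start
  pos 1: x in {0,2,4}, choose 0; 0->0 ok
  pos 2: y in {3,5}, choose 5; 0->5 ok
  pos 3: z in {1}, choose 1; 5->1 ok
  pos 4: x in {0,2,4}, choose 2; 1->2 ok
  pos 5: x in {0,2,4}, choose 4; 2->4 ok
  pos 6: y in {3,5}, choose 5; 4->5 ok
  pos 7: x in {0,2,4}, choose 0; 5->0 ok
  pos 8: y in {3,5}, choose 5; 0->5 ok
  pos 9: x in {0,2,4}, choose 2; 5->2 ok
  pos 10: y in {3,5}, choose 3; 2->3 ok
  pos 11: y in {3,5}, choose 3; 3->3 ok

0,0,5,1,2,4,5,0,5,2,3,3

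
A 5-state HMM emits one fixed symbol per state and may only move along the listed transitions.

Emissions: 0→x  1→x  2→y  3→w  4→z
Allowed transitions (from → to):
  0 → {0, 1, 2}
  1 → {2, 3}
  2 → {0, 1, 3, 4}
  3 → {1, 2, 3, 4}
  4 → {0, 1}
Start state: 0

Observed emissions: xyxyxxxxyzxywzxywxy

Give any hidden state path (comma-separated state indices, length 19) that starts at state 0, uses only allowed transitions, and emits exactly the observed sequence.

  [0] x  {0,1}  => 0  start
  [1] y  {2}  => 2  0->2 ok
  [2] x  {0,1}  => 0  2->0 ok
  [3] y  {2}  => 2  0->2 ok
  [4] x  {0,1}  => 0  2->0 ok
  [5] x  {0,1}  => 0  0->0 ok
  [6] x  {0,1}  => 0  0->0 ok
  [7] x  {0,1}  => 1  0->1 ok
  [8] y  {2}  => 2  1->2 ok
  [9] z  {4}  => 4  2->4 ok
  [10] x  {0,1}  => 1  4->1 ok
  [11] y  {2}  => 2  1->2 ok
  [12] w  {3}  => 3  2->3 ok
  [13] z  {4}  => 4  3->4 ok
  [14] x  {0,1}  => 1  4->1 ok
  [15] y  {2}  => 2  1->2 ok
  [16] w  {3}  => 3  2->3 ok
  [17] x  {0,1}  => 1  3->1 ok
  [18] y  {2}  => 2  1->2 ok

0,2,0,2,0,0,0,1,2,4,1,2,3,4,1,2,3,1,2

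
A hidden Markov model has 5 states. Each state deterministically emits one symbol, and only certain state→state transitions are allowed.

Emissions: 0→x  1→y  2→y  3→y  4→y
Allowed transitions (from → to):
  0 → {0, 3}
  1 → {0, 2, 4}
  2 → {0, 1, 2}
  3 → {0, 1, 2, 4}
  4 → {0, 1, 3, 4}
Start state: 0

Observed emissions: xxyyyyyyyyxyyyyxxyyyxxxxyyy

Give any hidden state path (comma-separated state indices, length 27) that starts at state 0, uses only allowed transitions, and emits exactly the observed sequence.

  t0 'x' -> {0}, take 0 (start)
  t1 'x' -> {0}, take 0 (0->0 ok)
  t2 'y' -> {1,2,3,4}, take 3 (0->3 ok)
  t3 'y' -> {1,2,3,4}, take 1 (3->1 ok)
  t4 'y' -> {1,2,3,4}, take 2 (1->2 ok)
  t5 'y' -> {1,2,3,4}, take 1 (2->1 ok)
  t6 'y' -> {1,2,3,4}, take 4 (1->4 ok)
  t7 'y' -> {1,2,3,4}, take 4 (4->4 ok)
  t8 'y' -> {1,2,3,4}, take 3 (4->3 ok)
  t9 'y' -> {1,2,3,4}, take 2 (3->2 ok)
  t10 'x' -> {0}, take 0 (2->0 ok)
  t11 'y' -> {1,2,3,4}, take 3 (0->3 ok)
  t12 'y' -> {1,2,3,4}, take 4 (3->4 ok)
  t13 'y' -> {1,2,3,4}, take 4 (4->4 ok)
  t14 'y' -> {1,2,3,4}, take 4 (4->4 ok)
  t15 'x' -> {0}, take 0 (4->0 ok)
  t16 'x' -> {0}, take 0 (0->0 ok)
  t17 'y' -> {1,2,3,4}, take 3 (0->3 ok)
  t18 'y' -> {1,2,3,4}, take 1 (3->1 ok)
  t19 'y' -> {1,2,3,4}, take 2 (1->2 ok)
  t20 'x' -> {0}, take 0 (2->0 ok)
  t21 'x' -> {0}, take 0 (0->0 ok)
  t22 'x' -> {0}, take 0 (0->0 ok)
  t23 'x' -> {0}, take 0 (0->0 ok)
  t24 'y' -> {1,2,3,4}, take 3 (0->3 ok)
  t25 'y' -> {1,2,3,4}, take 1 (3->1 ok)
  t26 'y' -> {1,2,3,4}, take 4 (1->4 ok)

0,0,3,1,2,1,4,4,3,2,0,3,4,4,4,0,0,3,1,2,0,0,0,0,3,1,4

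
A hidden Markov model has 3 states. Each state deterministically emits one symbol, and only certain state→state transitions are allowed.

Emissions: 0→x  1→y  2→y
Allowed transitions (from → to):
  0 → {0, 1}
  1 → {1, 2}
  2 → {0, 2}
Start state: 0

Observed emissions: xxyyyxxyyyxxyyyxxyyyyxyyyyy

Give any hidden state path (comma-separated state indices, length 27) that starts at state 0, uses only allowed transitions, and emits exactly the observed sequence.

  t0 'x' -> {0}, take 0 (start)
  t1 'x' -> {0}, take 0 (0->0 ok)
  t2 'y' -> {1,2}, take 1 (0->1 ok)
  t3 'y' -> {1,2}, take 2 (1->2 ok)
  t4 'y' -> {1,2}, take 2 (2->2 ok)
  t5 'x' -> {0}, take 0 (2->0 ok)
  t6 'x' -> {0}, take 0 (0->0 ok)
  t7 'y' -> {1,2}, take 1 (0->1 ok)
  t8 'y' -> {1,2}, take 1 (1->1 ok)
  t9 'y' -> {1,2}, take 2 (1->2 ok)
  t10 'x' -> {0}, take 0 (2->0 ok)
  t11 'x' -> {0}, take 0 (0->0 ok)
  t12 'y' -> {1,2}, take 1 (0->1 ok)
  t13 'y' -> {1,2}, take 1 (1->1 ok)
  t14 'y' -> {1,2}, take 2 (1->2 ok)
  t15 'x' -> {0}, take 0 (2->0 ok)
  t16 'x' -> {0}, take 0 (0->0 ok)
  t17 'y' -> {1,2}, take 1 (0->1 ok)
  t18 'y' -> {1,2}, take 2 (1->2 ok)
  t19 'y' -> {1,2}, take 2 (2->2 ok)
  t20 'y' -> {1,2}, take 2 (2->2 ok)
  t21 'x' -> {0}, take 0 (2->0 ok)
  t22 'y' -> {1,2}, take 1 (0->1 ok)
  t23 'y' -> {1,2}, take 1 (1->1 ok)
  t24 'y' -> {1,2}, take 1 (1->1 ok)
  t25 'y' -> {1,2}, take 1 (1->1 ok)
  t26 'y' -> {1,2}, take 1 (1->1 ok)

0,0,1,2,2,0,0,1,1,2,0,0,1,1,2,0,0,1,2,2,2,0,1,1,1,1,1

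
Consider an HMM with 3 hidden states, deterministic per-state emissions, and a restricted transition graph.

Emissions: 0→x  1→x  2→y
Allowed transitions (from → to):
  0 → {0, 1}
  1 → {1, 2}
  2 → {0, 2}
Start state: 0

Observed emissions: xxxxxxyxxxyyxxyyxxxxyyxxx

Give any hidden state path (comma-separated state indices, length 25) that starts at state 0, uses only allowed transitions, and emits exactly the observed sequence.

  [0] x  {0,1}  => 0  start
  [1] x  {0,1}  => 0  0->0 ok
  [2] x  {0,1}  => 0  0->0 ok
  [3] x  {0,1}  => 1  0->1 ok
  [4] x  {0,1}  => 1  1->1 ok
  [5] x  {0,1}  => 1  1->1 ok
  [6] y  {2}  => 2  1->2 ok
  [7] x  {0,1}  => 0  2->0 ok
  [8] x  {0,1}  => 1  0->1 ok
  [9] x  {0,1}  => 1  1->1 ok
  [10] y  {2}  => 2  1->2 ok
  [11] y  {2}  => 2  2->2 ok
  [12] x  {0,1}  => 0  2->0 ok
  [13] x  {0,1}  => 1  0->1 ok
  [14] y  {2}  => 2  1->2 ok
  [15] y  {2}  => 2  2->2 ok
  [16] x  {0,1}  => 0  2->0 ok
  [17] x  {0,1}  => 0  0->0 ok
  [18] x  {0,1}  => 1  0->1 ok
  [19] x  {0,1}  => 1  1->1 ok
  [20] y  {2}  => 2  1->2 ok
  [21] y  {2}  => 2  2->2 ok
  [22] x  {0,1}  => 0  2->0 ok
  [23] x  {0,1}  => 0  0->0 ok
  [24] x  {0,1}  => 0  0->0 ok

0,0,0,1,1,1,2,0,1,1,2,2,0,1,2,2,0,0,1,1,2,2,0,0,0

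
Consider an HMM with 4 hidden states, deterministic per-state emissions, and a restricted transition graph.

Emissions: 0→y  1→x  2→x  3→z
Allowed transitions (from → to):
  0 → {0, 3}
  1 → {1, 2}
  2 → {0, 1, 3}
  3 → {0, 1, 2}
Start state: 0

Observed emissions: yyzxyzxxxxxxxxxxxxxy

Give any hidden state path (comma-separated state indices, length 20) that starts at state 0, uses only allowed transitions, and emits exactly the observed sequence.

0,0,3,2,0,3,1,1,1,1,1,1,2,1,2,1,1,1,2,0

  0: obs=y cand={0} pick 0 [start]
  1: obs=y cand={0} pick 0 [0->0 ok]
  2: obs=z cand={3} pick 3 [0->3 ok]
  3: obs=x cand={1,2} pick 2 [3->2 ok]
  4: obs=y cand={0} pick 0 [2->0 ok]
  5: obs=z cand={3} pick 3 [0->3 ok]
  6: obs=x cand={1,2} pick 1 [3->1 ok]
  7: obs=x cand={1,2} pick 1 [1->1 ok]
  8: obs=x cand={1,2} pick 1 [1->1 ok]
  9: obs=x cand={1,2} pick 1 [1->1 ok]
  10: obs=x cand={1,2} pick 1 [1->1 ok]
  11: obs=x cand={1,2} pick 1 [1->1 ok]
  12: obs=x cand={1,2} pick 2 [1->2 ok]
  13: obs=x cand={1,2} pick 1 [2->1 ok]
  14: obs=x cand={1,2} pick 2 [1->2 ok]
  15: obs=x cand={1,2} pick 1 [2->1 ok]
  16: obs=x cand={1,2} pick 1 [1->1 ok]
  17: obs=x cand={1,2} pick 1 [1->1 ok]
  18: obs=x cand={1,2} pick 2 [1->2 ok]
  19: obs=y cand={0} pick 0 [2->0 ok]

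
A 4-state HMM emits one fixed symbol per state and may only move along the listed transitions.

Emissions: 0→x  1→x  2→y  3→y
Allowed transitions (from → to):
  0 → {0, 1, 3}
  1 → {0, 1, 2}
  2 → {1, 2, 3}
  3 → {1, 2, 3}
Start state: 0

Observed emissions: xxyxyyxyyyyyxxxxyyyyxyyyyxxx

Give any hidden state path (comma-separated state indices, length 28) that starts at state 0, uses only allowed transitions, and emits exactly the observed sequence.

  0: obs=x cand={0,1} pick 0 [start]
  1: obs=x cand={0,1} pick 0 [0->0 ok]
  2: obs=y cand={2,3} pick 3 [0->3 ok]
  3: obs=x cand={0,1} pick 1 [3->1 ok]
  4: obs=y cand={2,3} pick 2 [1->2 ok]
  5: obs=y cand={2,3} pick 2 [2->2 ok]
  6: obs=x cand={0,1} pick 1 [2->1 ok]
  7: obs=y cand={2,3} pick 2 [1->2 ok]
  8: obs=y cand={2,3} pick 3 [2->3 ok]
  9: obs=y cand={2,3} pick 3 [3->3 ok]
  10: obs=y cand={2,3} pick 2 [3->2 ok]
  11: obs=y cand={2,3} pick 2 [2->2 ok]
  12: obs=x cand={0,1} pick 1 [2->1 ok]
  13: obs=x cand={0,1} pick 0 [1->0 ok]
  14: obs=x cand={0,1} pick 1 [0->1 ok]
  15: obs=x cand={0,1} pick 1 [1->1 ok]
  16: obs=y cand={2,3} pick 2 [1->2 ok]
  17: obs=y cand={2,3} pick 3 [2->3 ok]
  18: obs=y cand={2,3} pick 2 [3->2 ok]
  19: obs=y cand={2,3} pick 3 [2->3 ok]
  20: obs=x cand={0,1} pick 1 [3->1 ok]
  21: obs=y cand={2,3} pick 2 [1->2 ok]
  22: obs=y cand={2,3} pick 2 [2->2 ok]
  23: obs=y cand={2,3} pick 2 [2->2 ok]
  24: obs=y cand={2,3} pick 3 [2->3 ok]
  25: obs=x cand={0,1} pick 1 [3->1 ok]
  26: obs=x cand={0,1} pick 0 [1->0 ok]
  27: obs=x cand={0,1} pick 1 [0->1 ok]

0,0,3,1,2,2,1,2,3,3,2,2,1,0,1,1,2,3,2,3,1,2,2,2,3,1,0,1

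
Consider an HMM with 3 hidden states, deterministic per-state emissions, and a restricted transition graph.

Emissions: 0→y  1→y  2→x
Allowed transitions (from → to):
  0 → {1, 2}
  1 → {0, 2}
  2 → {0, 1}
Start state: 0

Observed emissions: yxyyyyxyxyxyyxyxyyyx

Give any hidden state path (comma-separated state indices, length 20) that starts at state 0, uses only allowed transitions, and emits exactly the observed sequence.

  [0] y  {0,1}  => 0  start
  [1] x  {2}  => 2  0->2 ok
  [2] y  {0,1}  => 1  2->1 ok
  [3] y  {0,1}  => 0  1->0 ok
  [4] y  {0,1}  => 1  0->1 ok
  [5] y  {0,1}  => 0  1->0 ok
  [6] x  {2}  => 2  0->2 ok
  [7] y  {0,1}  => 1  2->1 ok
  [8] x  {2}  => 2  1->2 ok
  [9] y  {0,1}  => 0  2->0 ok
  [10] x  {2}  => 2  0->2 ok
  [11] y  {0,1}  => 1  2->1 ok
  [12] y  {0,1}  => 0  1->0 ok
  [13] x  {2}  => 2  0->2 ok
  [14] y  {0,1}  => 1  2->1 ok
  [15] x  {2}  => 2  1->2 ok
  [16] y  {0,1}  => 1  2->1 ok
  [17] y  {0,1}  => 0  1->0 ok
  [18] y  {0,1}  => 1  0->1 ok
  [19] x  {2}  => 2  1->2 ok

0,2,1,0,1,0,2,1,2,0,2,1,0,2,1,2,1,0,1,2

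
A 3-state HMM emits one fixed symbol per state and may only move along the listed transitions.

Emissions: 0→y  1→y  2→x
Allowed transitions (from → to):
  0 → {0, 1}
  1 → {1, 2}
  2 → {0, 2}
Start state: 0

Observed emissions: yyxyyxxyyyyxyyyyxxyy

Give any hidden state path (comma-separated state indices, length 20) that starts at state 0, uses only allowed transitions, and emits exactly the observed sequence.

  [0] y  {0,1}  => 0  start
  [1] y  {0,1}  => 1  0->1 ok
  [2] x  {2}  => 2  1->2 ok
  [3] y  {0,1}  => 0  2->0 ok
  [4] y  {0,1}  => 1  0->1 ok
  [5] x  {2}  => 2  1->2 ok
  [6] x  {2}  => 2  2->2 ok
  [7] y  {0,1}  => 0  2->0 ok
  [8] y  {0,1}  => 1  0->1 ok
  [9] y  {0,1}  => 1  1->1 ok
  [10] y  {0,1}  => 1  1->1 ok
  [11] x  {2}  => 2  1->2 ok
  [12] y  {0,1}  => 0  2->0 ok
  [13] y  {0,1}  => 0  0->0 ok
  [14] y  {0,1}  => 0  0->0 ok
  [15] y  {0,1}  => 1  0->1 ok
  [16] x  {2}  => 2  1->2 ok
  [17] x  {2}  => 2  2->2 ok
  [18] y  {0,1}  => 0  2->0 ok
  [19] y  {0,1}  => 1  0->1 ok

0,1,2,0,1,2,2,0,1,1,1,2,0,0,0,1,2,2,0,1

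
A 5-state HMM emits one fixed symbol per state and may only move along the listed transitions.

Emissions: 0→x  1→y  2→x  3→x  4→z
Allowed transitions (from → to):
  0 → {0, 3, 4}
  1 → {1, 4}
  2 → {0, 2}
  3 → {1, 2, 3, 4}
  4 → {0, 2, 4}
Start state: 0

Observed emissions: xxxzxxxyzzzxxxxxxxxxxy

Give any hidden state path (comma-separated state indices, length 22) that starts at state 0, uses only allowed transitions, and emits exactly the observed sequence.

  pos 0: x in {0,2,3}, choose 0; start
  pos 1: x in {0,2,3}, choose 3; 0->3 ok
  pos 2: x in {0,2,3}, choose 3; 3->3 ok
  pos 3: z in {4}, choose 4; 3->4 ok
  pos 4: x in {0,2,3}, choose 2; 4->2 ok
  pos 5: x in {0,2,3}, choose 0; 2->0 ok
  pos 6: x in {0,2,3}, choose 3; 0->3 ok
  pos 7: y in {1}, choose 1; 3->1 ok
  pos 8: z in {4}, choose 4; 1->4 ok
  pos 9: z in {4}, choose 4; 4->4 ok
  pos 10: z in {4}, choose 4; 4->4 ok
  pos 11: x in {0,2,3}, choose 2; 4->2 ok
  pos 12: x in {0,2,3}, choose 2; 2->2 ok
  pos 13: x in {0,2,3}, choose 2; 2->2 ok
  pos 14: x in {0,2,3}, choose 0; 2->0 ok
  pos 15: x in {0,2,3}, choose 3; 0->3 ok
  pos 16: x in {0,2,3}, choose 2; 3->2 ok
  pos 17: x in {0,2,3}, choose 2; 2->2 ok
  pos 18: x in {0,2,3}, choose 0; 2->0 ok
  pos 19: x in {0,2,3}, choose 3; 0->3 ok
  pos 20: x in {0,2,3}, choose 3; 3->3 ok
  pos 21: y in {1}, choose 1; 3->1 ok

0,3,3,4,2,0,3,1,4,4,4,2,2,2,0,3,2,2,0,3,3,1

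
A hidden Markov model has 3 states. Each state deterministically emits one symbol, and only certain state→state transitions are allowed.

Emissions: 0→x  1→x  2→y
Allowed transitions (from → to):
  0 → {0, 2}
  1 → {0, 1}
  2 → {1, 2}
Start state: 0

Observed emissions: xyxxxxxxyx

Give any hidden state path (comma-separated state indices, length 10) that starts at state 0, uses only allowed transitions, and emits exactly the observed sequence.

0,2,1,1,1,0,0,0,2,1

  t0 'x' -> {0,1}, take 0 (start)
  t1 'y' -> {2}, take 2 (0->2 ok)
  t2 'x' -> {0,1}, take 1 (2->1 ok)
  t3 'x' -> {0,1}, take 1 (1->1 ok)
  t4 'x' -> {0,1}, take 1 (1->1 ok)
  t5 'x' -> {0,1}, take 0 (1->0 ok)
  t6 'x' -> {0,1}, take 0 (0->0 ok)
  t7 'x' -> {0,1}, take 0 (0->0 ok)
  t8 'y' -> {2}, take 2 (0->2 ok)
  t9 'x' -> {0,1}, take 1 (2->1 ok)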